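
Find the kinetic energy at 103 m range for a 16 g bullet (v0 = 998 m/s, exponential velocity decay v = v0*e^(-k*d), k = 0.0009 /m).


v = v0*exp(-k*d) = 998*exp(-0.0009*103) = 909.644 m/s
E = 0.5*m*v^2 = 0.5*0.016*909.644^2 = 6620 J

6620 J


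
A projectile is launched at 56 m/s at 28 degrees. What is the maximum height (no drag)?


H = (v0*sin(theta))^2 / (2g) = (56*sin(28°))^2 / (2*9.81) = 35.23 m

35.23 m


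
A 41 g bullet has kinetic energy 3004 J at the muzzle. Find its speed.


v = sqrt(2*E/m) = sqrt(2*3004/0.041) = 382.8 m/s

382.8 m/s


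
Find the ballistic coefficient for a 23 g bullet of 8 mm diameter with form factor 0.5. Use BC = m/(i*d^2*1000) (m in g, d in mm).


BC = m/(i*d^2*1000) = 23/(0.5 * 8^2 * 1000) = 0.0007187

0.0007187


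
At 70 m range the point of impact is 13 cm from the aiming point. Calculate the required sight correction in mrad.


1 mrad subtends 1 cm per 10 m of range, so adj = error_cm / (dist_m / 10) = 13 / (70/10) = 1.857 mrad

1.857 mrad


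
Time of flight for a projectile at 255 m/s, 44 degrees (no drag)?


T = 2*v0*sin(theta)/g = 2*255*sin(44°)/9.81 = 36.11 s

36.11 s


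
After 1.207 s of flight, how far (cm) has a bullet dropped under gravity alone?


drop = 0.5*g*t^2 = 0.5*9.81*1.207^2 = 7.14584 m ≈ 714.6 cm

714.6 cm


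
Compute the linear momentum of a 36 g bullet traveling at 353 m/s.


p = m*v = 0.036*353 = 12.71 kg·m/s

12.71 kg·m/s


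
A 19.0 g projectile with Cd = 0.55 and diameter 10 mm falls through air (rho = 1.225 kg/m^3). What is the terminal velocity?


A = pi*(d/2)^2 = pi*(10/2000)^2 = 7.85398e-05 m^2
vt = sqrt(2mg/(Cd*rho*A)) = sqrt(2*0.019*9.81/(0.55 * 1.225 * 7.85398e-05)) = 83.93 m/s

83.93 m/s


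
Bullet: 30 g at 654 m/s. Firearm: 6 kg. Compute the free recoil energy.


v_r = m_p*v_p/m_gun = 0.03*654/6 = 3.27 m/s, E_r = 0.5*m_gun*v_r^2 = 0.5*6*3.27^2 = 32.08 J

32.08 J


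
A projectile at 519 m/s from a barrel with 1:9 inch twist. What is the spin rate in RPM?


twist_m = 9*0.0254 = 0.2286 m
spin = v/twist = 519/0.2286 = 2270.341 rev/s
RPM = spin*60 = 2270.341*60 ≈ 136220 RPM

136220 RPM


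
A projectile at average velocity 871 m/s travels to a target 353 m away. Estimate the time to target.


t = d/v = 353/871 = 0.4053 s

0.4053 s


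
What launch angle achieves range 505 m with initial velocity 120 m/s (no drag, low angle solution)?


sin(2*theta) = R*g/v0^2 = 505*9.81/120^2 = 0.344031, theta = arcsin(0.344031)/2 = 10.06°

10.06 degrees


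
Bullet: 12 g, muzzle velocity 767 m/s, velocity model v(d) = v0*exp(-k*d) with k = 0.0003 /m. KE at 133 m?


v = v0*exp(-k*d) = 767*exp(-0.0003*133) = 736.999 m/s
E = 0.5*m*v^2 = 0.5*0.012*736.999^2 = 3259 J

3259 J


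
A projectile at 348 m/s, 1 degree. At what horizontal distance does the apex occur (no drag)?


R = v0^2*sin(2*theta)/g = 348^2*sin(2*1°)/9.81 = 430.833 m
apex_dist = R/2 = 430.833/2 = 215.4 m

215.4 m


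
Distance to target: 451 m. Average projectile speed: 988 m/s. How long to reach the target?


t = d/v = 451/988 = 0.4565 s

0.4565 s


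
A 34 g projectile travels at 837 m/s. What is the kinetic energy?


E = 0.5*m*v^2 = 0.5*0.034*837^2 = 11910 J

11910 J


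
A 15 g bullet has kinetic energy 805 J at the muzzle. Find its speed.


v = sqrt(2*E/m) = sqrt(2*805/0.015) = 327.6 m/s

327.6 m/s


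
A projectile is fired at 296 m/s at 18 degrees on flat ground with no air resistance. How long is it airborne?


T = 2*v0*sin(theta)/g = 2*296*sin(18°)/9.81 = 18.65 s

18.65 s


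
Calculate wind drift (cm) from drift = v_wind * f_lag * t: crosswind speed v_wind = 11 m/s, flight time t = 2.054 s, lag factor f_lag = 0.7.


drift = v_wind * lag * t = 11 * 0.7 * 2.054 = 15.8158 m ≈ 1582 cm

1582 cm


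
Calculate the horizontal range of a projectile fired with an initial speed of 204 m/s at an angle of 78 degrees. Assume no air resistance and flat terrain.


R = v0^2 * sin(2*theta) / g = 204^2 * sin(2*78°) / 9.81 = 1725 m

1725 m


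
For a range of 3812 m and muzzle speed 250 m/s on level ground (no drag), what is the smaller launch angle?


sin(2*theta) = R*g/v0^2 = 3812*9.81/250^2 = 0.598332, theta = arcsin(0.598332)/2 = 18.38°

18.38 degrees


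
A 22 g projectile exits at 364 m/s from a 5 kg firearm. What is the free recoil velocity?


v_recoil = m_p * v_p / m_gun = 0.022 * 364 / 5 = 1.602 m/s

1.602 m/s


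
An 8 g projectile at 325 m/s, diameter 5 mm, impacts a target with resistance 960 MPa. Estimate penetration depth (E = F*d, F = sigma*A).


A = pi*(d/2)^2 = pi*(5/2)^2 = 19.635 mm^2
E = 0.5*m*v^2 = 0.5*0.008*325^2 = 422.5 J
depth = E/(sigma*A) = 422.5 J / (960 MPa * 19.635 mm^2) = 422.5/(960 * 19.635) m = 0.0224143 m ≈ 22.41 mm

22.41 mm


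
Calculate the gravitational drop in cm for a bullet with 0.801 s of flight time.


drop = 0.5*g*t^2 = 0.5*9.81*0.801^2 = 3.14705 m ≈ 314.7 cm

314.7 cm


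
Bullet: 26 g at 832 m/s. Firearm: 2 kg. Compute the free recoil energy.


v_r = m_p*v_p/m_gun = 0.026*832/2 = 10.816 m/s, E_r = 0.5*m_gun*v_r^2 = 0.5*2*10.816^2 = 117 J

117 J


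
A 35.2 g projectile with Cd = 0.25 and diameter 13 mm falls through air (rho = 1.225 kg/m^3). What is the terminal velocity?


A = pi*(d/2)^2 = pi*(13/2000)^2 = 1.32732e-04 m^2
vt = sqrt(2mg/(Cd*rho*A)) = sqrt(2*0.0352*9.81/(0.25 * 1.225 * 1.32732e-04)) = 130.3 m/s

130.3 m/s


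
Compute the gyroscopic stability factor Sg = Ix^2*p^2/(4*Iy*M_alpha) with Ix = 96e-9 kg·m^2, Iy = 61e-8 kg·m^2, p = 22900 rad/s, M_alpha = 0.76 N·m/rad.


Sg = Ix^2 * p^2 / (4 * Iy * M_alpha) = (96e-9)^2 * 22900^2 / (4 * 61e-8 * 0.76) = 2.606

2.606


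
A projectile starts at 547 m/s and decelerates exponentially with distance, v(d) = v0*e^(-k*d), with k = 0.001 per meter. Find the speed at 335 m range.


v = v0*exp(-k*d) = 547*exp(-0.001*335) = 391.3 m/s

391.3 m/s


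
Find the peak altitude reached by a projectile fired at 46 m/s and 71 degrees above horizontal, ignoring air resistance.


H = (v0*sin(theta))^2 / (2g) = (46*sin(71°))^2 / (2*9.81) = 96.42 m

96.42 m


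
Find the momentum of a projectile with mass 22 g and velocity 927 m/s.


p = m*v = 0.022*927 = 20.39 kg·m/s

20.39 kg·m/s


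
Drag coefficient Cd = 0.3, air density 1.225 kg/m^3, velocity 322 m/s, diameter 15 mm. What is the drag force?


A = pi*(d/2)^2 = pi*(15/2000)^2 = 1.76715e-04 m^2
Fd = 0.5*Cd*rho*A*v^2 = 0.5*0.3*1.225*1.76715e-04*322^2 = 3.367 N

3.367 N


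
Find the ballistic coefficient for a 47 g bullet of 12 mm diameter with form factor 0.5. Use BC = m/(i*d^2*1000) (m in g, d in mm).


BC = m/(i*d^2*1000) = 47/(0.5 * 12^2 * 1000) = 0.0006528

0.0006528


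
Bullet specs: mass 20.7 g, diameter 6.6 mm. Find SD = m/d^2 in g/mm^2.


SD = m/d^2 = 20.7/6.6^2 = 0.4752 g/mm^2

0.4752 g/mm^2


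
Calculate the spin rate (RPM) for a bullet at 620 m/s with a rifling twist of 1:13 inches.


twist_m = 13*0.0254 = 0.3302 m
spin = v/twist = 620/0.3302 = 1877.65 rev/s
RPM = spin*60 = 1877.65*60 ≈ 112659 RPM

112659 RPM


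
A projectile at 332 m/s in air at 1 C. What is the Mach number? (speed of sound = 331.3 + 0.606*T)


a = 331.3 + 0.606*(1) = 331.906 m/s
M = v/a = 332/331.906 = 1

1


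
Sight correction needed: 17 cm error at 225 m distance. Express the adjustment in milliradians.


1 mrad subtends 1 cm per 10 m of range, so adj = error_cm / (dist_m / 10) = 17 / (225/10) = 0.7556 mrad

0.7556 mrad


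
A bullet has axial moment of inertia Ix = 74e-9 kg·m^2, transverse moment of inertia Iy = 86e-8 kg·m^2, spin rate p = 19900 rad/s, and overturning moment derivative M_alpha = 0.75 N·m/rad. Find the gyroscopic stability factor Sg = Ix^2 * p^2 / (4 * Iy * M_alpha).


Sg = Ix^2 * p^2 / (4 * Iy * M_alpha) = (74e-9)^2 * 19900^2 / (4 * 86e-8 * 0.75) = 0.8405

0.8405


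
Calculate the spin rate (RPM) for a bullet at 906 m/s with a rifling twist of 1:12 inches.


twist_m = 12*0.0254 = 0.3048 m
spin = v/twist = 906/0.3048 = 2972.441 rev/s
RPM = spin*60 = 2972.441*60 ≈ 178346 RPM

178346 RPM


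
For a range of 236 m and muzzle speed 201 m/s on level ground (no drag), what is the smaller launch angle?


sin(2*theta) = R*g/v0^2 = 236*9.81/201^2 = 0.0573045, theta = arcsin(0.0573045)/2 = 1.643°

1.643 degrees


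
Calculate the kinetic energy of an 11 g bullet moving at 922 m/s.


E = 0.5*m*v^2 = 0.5*0.011*922^2 = 4675 J

4675 J


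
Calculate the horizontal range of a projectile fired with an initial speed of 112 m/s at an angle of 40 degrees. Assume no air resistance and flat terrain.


R = v0^2 * sin(2*theta) / g = 112^2 * sin(2*40°) / 9.81 = 1259 m

1259 m


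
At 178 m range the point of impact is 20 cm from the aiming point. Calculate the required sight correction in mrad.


1 mrad subtends 1 cm per 10 m of range, so adj = error_cm / (dist_m / 10) = 20 / (178/10) = 1.124 mrad

1.124 mrad


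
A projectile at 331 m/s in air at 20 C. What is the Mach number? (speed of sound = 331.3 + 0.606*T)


a = 331.3 + 0.606*(20) = 343.42 m/s
M = v/a = 331/343.42 = 0.9638

0.9638


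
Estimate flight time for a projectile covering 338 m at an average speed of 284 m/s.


t = d/v = 338/284 = 1.19 s

1.19 s


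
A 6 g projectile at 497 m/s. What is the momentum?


p = m*v = 0.006*497 = 2.982 kg·m/s

2.982 kg·m/s


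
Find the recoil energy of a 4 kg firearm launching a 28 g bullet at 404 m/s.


v_r = m_p*v_p/m_gun = 0.028*404/4 = 2.828 m/s, E_r = 0.5*m_gun*v_r^2 = 0.5*4*2.828^2 = 16 J

16 J


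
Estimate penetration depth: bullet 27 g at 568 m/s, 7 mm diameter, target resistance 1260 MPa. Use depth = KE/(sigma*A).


A = pi*(d/2)^2 = pi*(7/2)^2 = 38.4845 mm^2
E = 0.5*m*v^2 = 0.5*0.027*568^2 = 4355.42 J
depth = E/(sigma*A) = 4355.42 J / (1260 MPa * 38.4845 mm^2) = 4355.42/(1260 * 38.4845) m = 0.0898202 m ≈ 89.82 mm

89.82 mm


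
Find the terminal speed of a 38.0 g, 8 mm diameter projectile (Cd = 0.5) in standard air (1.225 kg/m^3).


A = pi*(d/2)^2 = pi*(8/2000)^2 = 5.02655e-05 m^2
vt = sqrt(2mg/(Cd*rho*A)) = sqrt(2*0.038*9.81/(0.5 * 1.225 * 5.02655e-05)) = 155.6 m/s

155.6 m/s


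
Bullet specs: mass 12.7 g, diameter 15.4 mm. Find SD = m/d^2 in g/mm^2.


SD = m/d^2 = 12.7/15.4^2 = 0.05355 g/mm^2

0.05355 g/mm^2


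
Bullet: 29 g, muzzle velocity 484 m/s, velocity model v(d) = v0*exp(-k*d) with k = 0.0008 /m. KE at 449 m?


v = v0*exp(-k*d) = 484*exp(-0.0008*449) = 337.946 m/s
E = 0.5*m*v^2 = 0.5*0.029*337.946^2 = 1656 J

1656 J


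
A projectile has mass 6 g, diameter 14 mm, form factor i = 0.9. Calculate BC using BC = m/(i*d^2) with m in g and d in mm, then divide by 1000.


BC = m/(i*d^2*1000) = 6/(0.9 * 14^2 * 1000) = 3.401e-05

3.401e-05


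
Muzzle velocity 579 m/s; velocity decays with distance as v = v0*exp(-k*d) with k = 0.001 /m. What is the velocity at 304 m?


v = v0*exp(-k*d) = 579*exp(-0.001*304) = 427.2 m/s

427.2 m/s


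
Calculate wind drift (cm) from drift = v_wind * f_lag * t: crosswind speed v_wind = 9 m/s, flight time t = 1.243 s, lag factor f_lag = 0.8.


drift = v_wind * lag * t = 9 * 0.8 * 1.243 = 8.9496 m ≈ 895 cm

895 cm


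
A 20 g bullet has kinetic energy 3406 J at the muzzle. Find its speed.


v = sqrt(2*E/m) = sqrt(2*3406/0.02) = 583.6 m/s

583.6 m/s


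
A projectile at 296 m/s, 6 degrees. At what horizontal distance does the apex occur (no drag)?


R = v0^2*sin(2*theta)/g = 296^2*sin(2*6°)/9.81 = 1856.92 m
apex_dist = R/2 = 1856.92/2 = 928.5 m

928.5 m


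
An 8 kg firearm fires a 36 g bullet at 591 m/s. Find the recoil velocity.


v_recoil = m_p * v_p / m_gun = 0.036 * 591 / 8 = 2.659 m/s

2.659 m/s


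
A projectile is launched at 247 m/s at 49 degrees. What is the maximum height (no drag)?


H = (v0*sin(theta))^2 / (2g) = (247*sin(49°))^2 / (2*9.81) = 1771 m

1771 m


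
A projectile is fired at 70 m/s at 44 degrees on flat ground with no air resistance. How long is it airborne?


T = 2*v0*sin(theta)/g = 2*70*sin(44°)/9.81 = 9.914 s

9.914 s


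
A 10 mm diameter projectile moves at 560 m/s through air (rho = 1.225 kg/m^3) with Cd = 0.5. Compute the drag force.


A = pi*(d/2)^2 = pi*(10/2000)^2 = 7.85398e-05 m^2
Fd = 0.5*Cd*rho*A*v^2 = 0.5*0.5*1.225*7.85398e-05*560^2 = 7.543 N

7.543 N


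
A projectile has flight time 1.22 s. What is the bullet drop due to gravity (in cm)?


drop = 0.5*g*t^2 = 0.5*9.81*1.22^2 = 7.3006 m ≈ 730.1 cm

730.1 cm


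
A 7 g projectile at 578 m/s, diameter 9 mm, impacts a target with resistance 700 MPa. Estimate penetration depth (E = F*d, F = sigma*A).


A = pi*(d/2)^2 = pi*(9/2)^2 = 63.6173 mm^2
E = 0.5*m*v^2 = 0.5*0.007*578^2 = 1169.29 J
depth = E/(sigma*A) = 1169.29 J / (700 MPa * 63.6173 mm^2) = 1169.29/(700 * 63.6173) m = 0.0262573 m ≈ 26.26 mm

26.26 mm


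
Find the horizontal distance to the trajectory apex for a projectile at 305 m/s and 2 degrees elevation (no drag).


R = v0^2*sin(2*theta)/g = 305^2*sin(2*2°)/9.81 = 661.478 m
apex_dist = R/2 = 661.478/2 = 330.7 m

330.7 m


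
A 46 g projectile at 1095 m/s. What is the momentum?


p = m*v = 0.046*1095 = 50.37 kg·m/s

50.37 kg·m/s


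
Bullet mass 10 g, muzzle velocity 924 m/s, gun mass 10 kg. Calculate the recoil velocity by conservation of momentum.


v_recoil = m_p * v_p / m_gun = 0.01 * 924 / 10 = 0.924 m/s

0.924 m/s


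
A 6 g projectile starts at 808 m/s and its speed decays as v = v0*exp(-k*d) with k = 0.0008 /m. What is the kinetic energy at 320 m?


v = v0*exp(-k*d) = 808*exp(-0.0008*320) = 625.507 m/s
E = 0.5*m*v^2 = 0.5*0.006*625.507^2 = 1174 J

1174 J


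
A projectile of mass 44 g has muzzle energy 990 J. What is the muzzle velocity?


v = sqrt(2*E/m) = sqrt(2*990/0.044) = 212.1 m/s

212.1 m/s


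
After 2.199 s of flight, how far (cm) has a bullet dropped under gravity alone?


drop = 0.5*g*t^2 = 0.5*9.81*2.199^2 = 23.7186 m ≈ 2372 cm

2372 cm


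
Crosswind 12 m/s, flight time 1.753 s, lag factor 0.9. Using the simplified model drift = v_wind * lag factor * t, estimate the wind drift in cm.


drift = v_wind * lag * t = 12 * 0.9 * 1.753 = 18.9324 m ≈ 1893 cm

1893 cm


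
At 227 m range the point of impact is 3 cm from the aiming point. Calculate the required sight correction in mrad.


1 mrad subtends 1 cm per 10 m of range, so adj = error_cm / (dist_m / 10) = 3 / (227/10) = 0.1322 mrad

0.1322 mrad


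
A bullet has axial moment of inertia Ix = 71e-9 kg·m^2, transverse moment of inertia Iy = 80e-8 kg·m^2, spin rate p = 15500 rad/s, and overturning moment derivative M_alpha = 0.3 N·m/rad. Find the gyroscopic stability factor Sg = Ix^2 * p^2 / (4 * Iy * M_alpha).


Sg = Ix^2 * p^2 / (4 * Iy * M_alpha) = (71e-9)^2 * 15500^2 / (4 * 80e-8 * 0.3) = 1.262

1.262


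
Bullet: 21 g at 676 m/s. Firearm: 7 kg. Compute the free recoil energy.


v_r = m_p*v_p/m_gun = 0.021*676/7 = 2.028 m/s, E_r = 0.5*m_gun*v_r^2 = 0.5*7*2.028^2 = 14.39 J

14.39 J


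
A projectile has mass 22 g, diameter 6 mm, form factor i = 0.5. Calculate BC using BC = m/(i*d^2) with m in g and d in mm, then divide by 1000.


BC = m/(i*d^2*1000) = 22/(0.5 * 6^2 * 1000) = 0.001222

0.001222


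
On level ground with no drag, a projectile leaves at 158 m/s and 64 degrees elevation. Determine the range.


R = v0^2 * sin(2*theta) / g = 158^2 * sin(2*64°) / 9.81 = 2005 m

2005 m


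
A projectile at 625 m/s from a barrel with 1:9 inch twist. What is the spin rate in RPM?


twist_m = 9*0.0254 = 0.2286 m
spin = v/twist = 625/0.2286 = 2734.033 rev/s
RPM = spin*60 = 2734.033*60 ≈ 164042 RPM

164042 RPM


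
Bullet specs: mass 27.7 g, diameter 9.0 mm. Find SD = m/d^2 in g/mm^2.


SD = m/d^2 = 27.7/9.0^2 = 0.342 g/mm^2

0.342 g/mm^2


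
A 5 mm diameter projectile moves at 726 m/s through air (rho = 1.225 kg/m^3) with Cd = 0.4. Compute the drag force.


A = pi*(d/2)^2 = pi*(5/2000)^2 = 1.96350e-05 m^2
Fd = 0.5*Cd*rho*A*v^2 = 0.5*0.4*1.225*1.96350e-05*726^2 = 2.536 N

2.536 N


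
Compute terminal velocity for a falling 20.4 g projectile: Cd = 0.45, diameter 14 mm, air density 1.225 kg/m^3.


A = pi*(d/2)^2 = pi*(14/2000)^2 = 1.53938e-04 m^2
vt = sqrt(2mg/(Cd*rho*A)) = sqrt(2*0.0204*9.81/(0.45 * 1.225 * 1.53938e-04)) = 68.68 m/s

68.68 m/s


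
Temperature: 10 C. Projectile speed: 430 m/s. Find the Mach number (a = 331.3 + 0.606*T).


a = 331.3 + 0.606*(10) = 337.36 m/s
M = v/a = 430/337.36 = 1.275

1.275


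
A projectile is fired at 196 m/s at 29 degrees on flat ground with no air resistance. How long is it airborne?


T = 2*v0*sin(theta)/g = 2*196*sin(29°)/9.81 = 19.37 s

19.37 s


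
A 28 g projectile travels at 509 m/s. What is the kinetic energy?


E = 0.5*m*v^2 = 0.5*0.028*509^2 = 3627 J

3627 J


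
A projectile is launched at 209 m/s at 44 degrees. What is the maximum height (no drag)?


H = (v0*sin(theta))^2 / (2g) = (209*sin(44°))^2 / (2*9.81) = 1074 m

1074 m


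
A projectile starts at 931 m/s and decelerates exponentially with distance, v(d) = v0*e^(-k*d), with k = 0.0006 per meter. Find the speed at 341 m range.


v = v0*exp(-k*d) = 931*exp(-0.0006*341) = 758.7 m/s

758.7 m/s


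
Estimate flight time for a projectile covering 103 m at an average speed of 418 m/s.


t = d/v = 103/418 = 0.2464 s

0.2464 s


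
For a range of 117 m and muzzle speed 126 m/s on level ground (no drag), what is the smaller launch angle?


sin(2*theta) = R*g/v0^2 = 117*9.81/126^2 = 0.0722959, theta = arcsin(0.0722959)/2 = 2.073°

2.073 degrees


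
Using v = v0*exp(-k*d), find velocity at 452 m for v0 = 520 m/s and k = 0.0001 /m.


v = v0*exp(-k*d) = 520*exp(-0.0001*452) = 497 m/s

497 m/s


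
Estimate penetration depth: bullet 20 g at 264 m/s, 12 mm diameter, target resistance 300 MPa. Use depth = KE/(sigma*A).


A = pi*(d/2)^2 = pi*(12/2)^2 = 113.097 mm^2
E = 0.5*m*v^2 = 0.5*0.02*264^2 = 696.96 J
depth = E/(sigma*A) = 696.96 J / (300 MPa * 113.097 mm^2) = 696.96/(300 * 113.097) m = 0.0205416 m ≈ 20.54 mm

20.54 mm


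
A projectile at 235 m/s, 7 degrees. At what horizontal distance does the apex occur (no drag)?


R = v0^2*sin(2*theta)/g = 235^2*sin(2*7°)/9.81 = 1361.89 m
apex_dist = R/2 = 1361.89/2 = 680.9 m

680.9 m


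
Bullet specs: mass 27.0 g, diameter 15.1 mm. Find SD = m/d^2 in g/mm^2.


SD = m/d^2 = 27.0/15.1^2 = 0.1184 g/mm^2

0.1184 g/mm^2


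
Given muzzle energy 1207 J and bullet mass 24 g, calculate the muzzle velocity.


v = sqrt(2*E/m) = sqrt(2*1207/0.024) = 317.1 m/s

317.1 m/s


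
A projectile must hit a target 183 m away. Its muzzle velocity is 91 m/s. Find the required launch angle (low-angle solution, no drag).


sin(2*theta) = R*g/v0^2 = 183*9.81/91^2 = 0.216789, theta = arcsin(0.216789)/2 = 6.26°

6.26 degrees


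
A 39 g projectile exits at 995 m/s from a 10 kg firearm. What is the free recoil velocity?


v_recoil = m_p * v_p / m_gun = 0.039 * 995 / 10 = 3.881 m/s

3.881 m/s


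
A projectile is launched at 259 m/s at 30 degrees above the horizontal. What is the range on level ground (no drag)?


R = v0^2 * sin(2*theta) / g = 259^2 * sin(2*30°) / 9.81 = 5922 m

5922 m


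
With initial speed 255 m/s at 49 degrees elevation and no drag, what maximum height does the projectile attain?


H = (v0*sin(theta))^2 / (2g) = (255*sin(49°))^2 / (2*9.81) = 1888 m

1888 m


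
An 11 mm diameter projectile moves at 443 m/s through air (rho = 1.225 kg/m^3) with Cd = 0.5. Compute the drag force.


A = pi*(d/2)^2 = pi*(11/2000)^2 = 9.50332e-05 m^2
Fd = 0.5*Cd*rho*A*v^2 = 0.5*0.5*1.225*9.50332e-05*443^2 = 5.712 N

5.712 N


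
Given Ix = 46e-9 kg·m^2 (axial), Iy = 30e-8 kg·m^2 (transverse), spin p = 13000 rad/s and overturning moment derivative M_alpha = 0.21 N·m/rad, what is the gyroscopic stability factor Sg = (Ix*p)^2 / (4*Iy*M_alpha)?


Sg = Ix^2 * p^2 / (4 * Iy * M_alpha) = (46e-9)^2 * 13000^2 / (4 * 30e-8 * 0.21) = 1.419

1.419


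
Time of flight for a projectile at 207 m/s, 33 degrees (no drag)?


T = 2*v0*sin(theta)/g = 2*207*sin(33°)/9.81 = 22.98 s

22.98 s


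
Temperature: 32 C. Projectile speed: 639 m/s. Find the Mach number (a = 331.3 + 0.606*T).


a = 331.3 + 0.606*(32) = 350.692 m/s
M = v/a = 639/350.692 = 1.822

1.822


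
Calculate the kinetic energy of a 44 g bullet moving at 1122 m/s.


E = 0.5*m*v^2 = 0.5*0.044*1122^2 = 27695 J

27695 J


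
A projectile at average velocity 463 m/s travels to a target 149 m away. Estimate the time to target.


t = d/v = 149/463 = 0.3218 s

0.3218 s


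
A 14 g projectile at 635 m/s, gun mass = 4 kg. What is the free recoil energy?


v_r = m_p*v_p/m_gun = 0.014*635/4 = 2.2225 m/s, E_r = 0.5*m_gun*v_r^2 = 0.5*4*2.2225^2 = 9.879 J

9.879 J


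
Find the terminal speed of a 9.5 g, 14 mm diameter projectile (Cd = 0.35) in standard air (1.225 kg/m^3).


A = pi*(d/2)^2 = pi*(14/2000)^2 = 1.53938e-04 m^2
vt = sqrt(2mg/(Cd*rho*A)) = sqrt(2*0.0095*9.81/(0.35 * 1.225 * 1.53938e-04)) = 53.14 m/s

53.14 m/s


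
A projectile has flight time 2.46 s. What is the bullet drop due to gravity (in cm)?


drop = 0.5*g*t^2 = 0.5*9.81*2.46^2 = 29.6831 m ≈ 2968 cm

2968 cm


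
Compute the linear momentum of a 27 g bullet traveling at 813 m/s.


p = m*v = 0.027*813 = 21.95 kg·m/s

21.95 kg·m/s


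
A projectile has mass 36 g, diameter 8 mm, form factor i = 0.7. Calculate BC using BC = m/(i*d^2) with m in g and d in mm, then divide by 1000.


BC = m/(i*d^2*1000) = 36/(0.7 * 8^2 * 1000) = 0.0008036

0.0008036


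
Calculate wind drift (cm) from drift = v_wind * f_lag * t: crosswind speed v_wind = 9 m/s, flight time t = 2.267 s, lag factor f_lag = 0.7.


drift = v_wind * lag * t = 9 * 0.7 * 2.267 = 14.2821 m ≈ 1428 cm

1428 cm


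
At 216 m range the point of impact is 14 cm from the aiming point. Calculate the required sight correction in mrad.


1 mrad subtends 1 cm per 10 m of range, so adj = error_cm / (dist_m / 10) = 14 / (216/10) = 0.6481 mrad

0.6481 mrad


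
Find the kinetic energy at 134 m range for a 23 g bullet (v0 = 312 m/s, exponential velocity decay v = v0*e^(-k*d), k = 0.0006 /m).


v = v0*exp(-k*d) = 312*exp(-0.0006*134) = 287.897 m/s
E = 0.5*m*v^2 = 0.5*0.023*287.897^2 = 953.2 J

953.2 J


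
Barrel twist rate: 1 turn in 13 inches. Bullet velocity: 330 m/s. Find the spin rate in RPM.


twist_m = 13*0.0254 = 0.3302 m
spin = v/twist = 330/0.3302 = 999.3943 rev/s
RPM = spin*60 = 999.3943*60 ≈ 59964 RPM

59964 RPM


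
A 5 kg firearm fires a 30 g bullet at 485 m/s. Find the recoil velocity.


v_recoil = m_p * v_p / m_gun = 0.03 * 485 / 5 = 2.91 m/s

2.91 m/s


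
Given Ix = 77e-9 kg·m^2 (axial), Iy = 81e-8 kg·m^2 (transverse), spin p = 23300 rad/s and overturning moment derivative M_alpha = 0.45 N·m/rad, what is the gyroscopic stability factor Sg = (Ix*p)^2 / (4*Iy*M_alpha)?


Sg = Ix^2 * p^2 / (4 * Iy * M_alpha) = (77e-9)^2 * 23300^2 / (4 * 81e-8 * 0.45) = 2.208

2.208


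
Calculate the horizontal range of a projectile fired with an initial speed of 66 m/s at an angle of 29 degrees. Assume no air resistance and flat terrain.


R = v0^2 * sin(2*theta) / g = 66^2 * sin(2*29°) / 9.81 = 376.6 m

376.6 m


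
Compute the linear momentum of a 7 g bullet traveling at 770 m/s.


p = m*v = 0.007*770 = 5.39 kg·m/s

5.39 kg·m/s


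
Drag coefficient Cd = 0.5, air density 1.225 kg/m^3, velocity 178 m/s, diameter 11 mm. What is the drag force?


A = pi*(d/2)^2 = pi*(11/2000)^2 = 9.50332e-05 m^2
Fd = 0.5*Cd*rho*A*v^2 = 0.5*0.5*1.225*9.50332e-05*178^2 = 0.9221 N

0.9221 N


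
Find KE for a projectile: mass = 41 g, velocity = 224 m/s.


E = 0.5*m*v^2 = 0.5*0.041*224^2 = 1029 J

1029 J


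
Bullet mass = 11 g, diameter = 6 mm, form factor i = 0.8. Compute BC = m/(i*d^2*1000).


BC = m/(i*d^2*1000) = 11/(0.8 * 6^2 * 1000) = 0.0003819

0.0003819


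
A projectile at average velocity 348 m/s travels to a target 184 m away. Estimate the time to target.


t = d/v = 184/348 = 0.5287 s

0.5287 s


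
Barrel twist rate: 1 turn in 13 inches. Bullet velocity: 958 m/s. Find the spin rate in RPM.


twist_m = 13*0.0254 = 0.3302 m
spin = v/twist = 958/0.3302 = 2901.272 rev/s
RPM = spin*60 = 2901.272*60 ≈ 174076 RPM

174076 RPM


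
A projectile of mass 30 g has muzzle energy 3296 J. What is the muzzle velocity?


v = sqrt(2*E/m) = sqrt(2*3296/0.03) = 468.8 m/s

468.8 m/s


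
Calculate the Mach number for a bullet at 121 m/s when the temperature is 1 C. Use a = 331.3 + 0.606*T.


a = 331.3 + 0.606*(1) = 331.906 m/s
M = v/a = 121/331.906 = 0.3646

0.3646


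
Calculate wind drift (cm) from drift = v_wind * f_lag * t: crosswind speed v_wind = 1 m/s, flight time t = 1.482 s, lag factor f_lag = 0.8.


drift = v_wind * lag * t = 1 * 0.8 * 1.482 = 1.1856 m ≈ 118.6 cm

118.6 cm


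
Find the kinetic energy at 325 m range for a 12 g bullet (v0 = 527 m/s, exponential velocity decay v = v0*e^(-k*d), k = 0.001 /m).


v = v0*exp(-k*d) = 527*exp(-0.001*325) = 380.772 m/s
E = 0.5*m*v^2 = 0.5*0.012*380.772^2 = 869.9 J

869.9 J


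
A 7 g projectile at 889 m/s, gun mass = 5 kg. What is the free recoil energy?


v_r = m_p*v_p/m_gun = 0.007*889/5 = 1.2446 m/s, E_r = 0.5*m_gun*v_r^2 = 0.5*5*1.2446^2 = 3.873 J

3.873 J


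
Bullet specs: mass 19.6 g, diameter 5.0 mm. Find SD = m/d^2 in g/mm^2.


SD = m/d^2 = 19.6/5.0^2 = 0.784 g/mm^2

0.784 g/mm^2


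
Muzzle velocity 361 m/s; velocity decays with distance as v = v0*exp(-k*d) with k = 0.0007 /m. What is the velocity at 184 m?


v = v0*exp(-k*d) = 361*exp(-0.0007*184) = 317.4 m/s

317.4 m/s


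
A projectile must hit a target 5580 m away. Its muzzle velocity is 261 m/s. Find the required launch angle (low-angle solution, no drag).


sin(2*theta) = R*g/v0^2 = 5580*9.81/261^2 = 0.803567, theta = arcsin(0.803567)/2 = 26.74°

26.74 degrees


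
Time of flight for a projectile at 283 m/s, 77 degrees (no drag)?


T = 2*v0*sin(theta)/g = 2*283*sin(77°)/9.81 = 56.22 s

56.22 s


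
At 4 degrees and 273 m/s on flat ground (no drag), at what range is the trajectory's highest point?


R = v0^2*sin(2*theta)/g = 273^2*sin(2*4°)/9.81 = 1057.33 m
apex_dist = R/2 = 1057.33/2 = 528.7 m

528.7 m


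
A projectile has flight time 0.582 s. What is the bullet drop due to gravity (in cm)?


drop = 0.5*g*t^2 = 0.5*9.81*0.582^2 = 1.66144 m ≈ 166.1 cm

166.1 cm


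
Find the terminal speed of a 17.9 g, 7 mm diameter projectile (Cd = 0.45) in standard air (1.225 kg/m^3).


A = pi*(d/2)^2 = pi*(7/2000)^2 = 3.84845e-05 m^2
vt = sqrt(2mg/(Cd*rho*A)) = sqrt(2*0.0179*9.81/(0.45 * 1.225 * 3.84845e-05)) = 128.7 m/s

128.7 m/s


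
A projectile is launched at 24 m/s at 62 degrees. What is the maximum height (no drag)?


H = (v0*sin(theta))^2 / (2g) = (24*sin(62°))^2 / (2*9.81) = 22.89 m

22.89 m


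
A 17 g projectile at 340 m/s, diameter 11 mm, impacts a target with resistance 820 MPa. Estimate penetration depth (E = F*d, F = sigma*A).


A = pi*(d/2)^2 = pi*(11/2)^2 = 95.0332 mm^2
E = 0.5*m*v^2 = 0.5*0.017*340^2 = 982.6 J
depth = E/(sigma*A) = 982.6 J / (820 MPa * 95.0332 mm^2) = 982.6/(820 * 95.0332) m = 0.0126092 m ≈ 12.61 mm

12.61 mm


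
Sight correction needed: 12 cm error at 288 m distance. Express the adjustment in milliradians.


1 mrad subtends 1 cm per 10 m of range, so adj = error_cm / (dist_m / 10) = 12 / (288/10) = 0.4167 mrad

0.4167 mrad


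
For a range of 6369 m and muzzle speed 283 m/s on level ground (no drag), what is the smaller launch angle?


sin(2*theta) = R*g/v0^2 = 6369*9.81/283^2 = 0.780131, theta = arcsin(0.780131)/2 = 25.64°

25.64 degrees


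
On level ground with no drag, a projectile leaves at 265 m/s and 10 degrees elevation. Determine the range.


R = v0^2 * sin(2*theta) / g = 265^2 * sin(2*10°) / 9.81 = 2448 m

2448 m


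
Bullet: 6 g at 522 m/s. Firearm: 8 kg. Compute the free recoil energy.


v_r = m_p*v_p/m_gun = 0.006*522/8 = 0.3915 m/s, E_r = 0.5*m_gun*v_r^2 = 0.5*8*0.3915^2 = 0.6131 J

0.6131 J


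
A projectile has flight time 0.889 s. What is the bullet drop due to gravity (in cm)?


drop = 0.5*g*t^2 = 0.5*9.81*0.889^2 = 3.87652 m ≈ 387.7 cm

387.7 cm


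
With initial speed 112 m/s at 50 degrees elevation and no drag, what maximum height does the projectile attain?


H = (v0*sin(theta))^2 / (2g) = (112*sin(50°))^2 / (2*9.81) = 375.2 m

375.2 m


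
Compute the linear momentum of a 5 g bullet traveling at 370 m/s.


p = m*v = 0.005*370 = 1.85 kg·m/s

1.85 kg·m/s


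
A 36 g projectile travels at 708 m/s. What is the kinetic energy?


E = 0.5*m*v^2 = 0.5*0.036*708^2 = 9023 J

9023 J


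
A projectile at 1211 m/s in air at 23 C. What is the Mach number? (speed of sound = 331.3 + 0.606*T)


a = 331.3 + 0.606*(23) = 345.238 m/s
M = v/a = 1211/345.238 = 3.508

3.508


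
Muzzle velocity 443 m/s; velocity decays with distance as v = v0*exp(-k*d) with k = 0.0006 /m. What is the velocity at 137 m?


v = v0*exp(-k*d) = 443*exp(-0.0006*137) = 408 m/s

408 m/s


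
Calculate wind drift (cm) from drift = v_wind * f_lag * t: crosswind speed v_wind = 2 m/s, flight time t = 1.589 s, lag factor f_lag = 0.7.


drift = v_wind * lag * t = 2 * 0.7 * 1.589 = 2.2246 m ≈ 222.5 cm

222.5 cm


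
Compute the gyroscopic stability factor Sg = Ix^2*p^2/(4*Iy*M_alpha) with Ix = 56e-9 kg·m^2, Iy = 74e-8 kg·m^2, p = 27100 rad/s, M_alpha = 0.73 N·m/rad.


Sg = Ix^2 * p^2 / (4 * Iy * M_alpha) = (56e-9)^2 * 27100^2 / (4 * 74e-8 * 0.73) = 1.066

1.066


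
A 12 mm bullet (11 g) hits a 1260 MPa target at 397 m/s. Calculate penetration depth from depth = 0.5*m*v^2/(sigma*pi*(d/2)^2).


A = pi*(d/2)^2 = pi*(12/2)^2 = 113.097 mm^2
E = 0.5*m*v^2 = 0.5*0.011*397^2 = 866.849 J
depth = E/(sigma*A) = 866.849 J / (1260 MPa * 113.097 mm^2) = 866.849/(1260 * 113.097) m = 0.00608304 m ≈ 6.083 mm

6.083 mm


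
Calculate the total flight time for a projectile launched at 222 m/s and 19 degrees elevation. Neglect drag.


T = 2*v0*sin(theta)/g = 2*222*sin(19°)/9.81 = 14.74 s

14.74 s


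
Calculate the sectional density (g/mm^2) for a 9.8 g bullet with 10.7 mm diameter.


SD = m/d^2 = 9.8/10.7^2 = 0.0856 g/mm^2

0.0856 g/mm^2


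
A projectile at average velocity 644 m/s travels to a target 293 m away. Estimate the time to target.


t = d/v = 293/644 = 0.455 s

0.455 s


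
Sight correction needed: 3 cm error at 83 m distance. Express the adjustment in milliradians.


1 mrad subtends 1 cm per 10 m of range, so adj = error_cm / (dist_m / 10) = 3 / (83/10) = 0.3614 mrad

0.3614 mrad


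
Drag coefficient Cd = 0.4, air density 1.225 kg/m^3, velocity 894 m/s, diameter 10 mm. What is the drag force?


A = pi*(d/2)^2 = pi*(10/2000)^2 = 7.85398e-05 m^2
Fd = 0.5*Cd*rho*A*v^2 = 0.5*0.4*1.225*7.85398e-05*894^2 = 15.38 N

15.38 N


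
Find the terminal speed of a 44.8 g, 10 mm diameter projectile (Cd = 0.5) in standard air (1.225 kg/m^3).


A = pi*(d/2)^2 = pi*(10/2000)^2 = 7.85398e-05 m^2
vt = sqrt(2mg/(Cd*rho*A)) = sqrt(2*0.0448*9.81/(0.5 * 1.225 * 7.85398e-05)) = 135.2 m/s

135.2 m/s


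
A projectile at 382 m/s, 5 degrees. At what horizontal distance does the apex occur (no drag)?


R = v0^2*sin(2*theta)/g = 382^2*sin(2*5°)/9.81 = 2583.02 m
apex_dist = R/2 = 2583.02/2 = 1292 m

1292 m


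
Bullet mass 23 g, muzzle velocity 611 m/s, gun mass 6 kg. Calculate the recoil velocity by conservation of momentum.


v_recoil = m_p * v_p / m_gun = 0.023 * 611 / 6 = 2.342 m/s

2.342 m/s


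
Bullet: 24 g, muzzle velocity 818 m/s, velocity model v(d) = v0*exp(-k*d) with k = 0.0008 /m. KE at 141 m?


v = v0*exp(-k*d) = 818*exp(-0.0008*141) = 730.743 m/s
E = 0.5*m*v^2 = 0.5*0.024*730.743^2 = 6408 J

6408 J


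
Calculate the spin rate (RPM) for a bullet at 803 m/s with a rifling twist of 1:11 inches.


twist_m = 11*0.0254 = 0.2794 m
spin = v/twist = 803/0.2794 = 2874.016 rev/s
RPM = spin*60 = 2874.016*60 ≈ 172441 RPM

172441 RPM


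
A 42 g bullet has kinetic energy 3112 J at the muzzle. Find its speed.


v = sqrt(2*E/m) = sqrt(2*3112/0.042) = 385 m/s

385 m/s


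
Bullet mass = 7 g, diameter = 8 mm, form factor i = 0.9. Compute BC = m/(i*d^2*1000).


BC = m/(i*d^2*1000) = 7/(0.9 * 8^2 * 1000) = 0.0001215

0.0001215


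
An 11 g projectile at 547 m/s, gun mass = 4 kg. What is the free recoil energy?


v_r = m_p*v_p/m_gun = 0.011*547/4 = 1.50425 m/s, E_r = 0.5*m_gun*v_r^2 = 0.5*4*1.50425^2 = 4.526 J

4.526 J


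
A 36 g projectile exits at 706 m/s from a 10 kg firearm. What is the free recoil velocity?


v_recoil = m_p * v_p / m_gun = 0.036 * 706 / 10 = 2.542 m/s

2.542 m/s


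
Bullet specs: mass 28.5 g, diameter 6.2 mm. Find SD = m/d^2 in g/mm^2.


SD = m/d^2 = 28.5/6.2^2 = 0.7414 g/mm^2

0.7414 g/mm^2


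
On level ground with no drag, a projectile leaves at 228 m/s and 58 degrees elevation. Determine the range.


R = v0^2 * sin(2*theta) / g = 228^2 * sin(2*58°) / 9.81 = 4763 m

4763 m


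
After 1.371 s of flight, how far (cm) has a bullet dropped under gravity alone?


drop = 0.5*g*t^2 = 0.5*9.81*1.371^2 = 9.21964 m ≈ 922 cm

922 cm


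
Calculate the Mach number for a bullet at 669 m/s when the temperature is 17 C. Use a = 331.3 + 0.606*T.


a = 331.3 + 0.606*(17) = 341.602 m/s
M = v/a = 669/341.602 = 1.958

1.958


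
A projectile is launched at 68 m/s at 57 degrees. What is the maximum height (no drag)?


H = (v0*sin(theta))^2 / (2g) = (68*sin(57°))^2 / (2*9.81) = 165.8 m

165.8 m


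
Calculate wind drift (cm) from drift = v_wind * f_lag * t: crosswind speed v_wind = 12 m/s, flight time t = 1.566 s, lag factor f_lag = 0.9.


drift = v_wind * lag * t = 12 * 0.9 * 1.566 = 16.9128 m ≈ 1691 cm

1691 cm


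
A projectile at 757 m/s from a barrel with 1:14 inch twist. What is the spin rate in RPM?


twist_m = 14*0.0254 = 0.3556 m
spin = v/twist = 757/0.3556 = 2128.796 rev/s
RPM = spin*60 = 2128.796*60 ≈ 127728 RPM

127728 RPM


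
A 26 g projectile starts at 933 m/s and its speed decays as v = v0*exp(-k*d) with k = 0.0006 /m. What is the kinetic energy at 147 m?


v = v0*exp(-k*d) = 933*exp(-0.0006*147) = 854.234 m/s
E = 0.5*m*v^2 = 0.5*0.026*854.234^2 = 9486 J

9486 J


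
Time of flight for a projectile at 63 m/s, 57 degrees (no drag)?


T = 2*v0*sin(theta)/g = 2*63*sin(57°)/9.81 = 10.77 s

10.77 s


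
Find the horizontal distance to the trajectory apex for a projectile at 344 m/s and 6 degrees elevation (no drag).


R = v0^2*sin(2*theta)/g = 344^2*sin(2*6°)/9.81 = 2508 m
apex_dist = R/2 = 2508/2 = 1254 m

1254 m


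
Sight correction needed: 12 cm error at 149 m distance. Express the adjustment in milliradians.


1 mrad subtends 1 cm per 10 m of range, so adj = error_cm / (dist_m / 10) = 12 / (149/10) = 0.8054 mrad

0.8054 mrad


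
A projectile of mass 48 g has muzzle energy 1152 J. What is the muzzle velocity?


v = sqrt(2*E/m) = sqrt(2*1152/0.048) = 219.1 m/s

219.1 m/s


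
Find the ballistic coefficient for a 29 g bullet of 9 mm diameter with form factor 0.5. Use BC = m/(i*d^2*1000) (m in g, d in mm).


BC = m/(i*d^2*1000) = 29/(0.5 * 9^2 * 1000) = 0.000716

0.000716


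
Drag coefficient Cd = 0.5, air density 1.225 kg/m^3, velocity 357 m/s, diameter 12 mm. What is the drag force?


A = pi*(d/2)^2 = pi*(12/2000)^2 = 1.13097e-04 m^2
Fd = 0.5*Cd*rho*A*v^2 = 0.5*0.5*1.225*1.13097e-04*357^2 = 4.414 N

4.414 N


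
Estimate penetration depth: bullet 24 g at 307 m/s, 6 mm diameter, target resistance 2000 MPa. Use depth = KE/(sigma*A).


A = pi*(d/2)^2 = pi*(6/2)^2 = 28.2743 mm^2
E = 0.5*m*v^2 = 0.5*0.024*307^2 = 1130.99 J
depth = E/(sigma*A) = 1130.99 J / (2000 MPa * 28.2743 mm^2) = 1130.99/(2000 * 28.2743) m = 0.0200003 m ≈ 20 mm

20 mm


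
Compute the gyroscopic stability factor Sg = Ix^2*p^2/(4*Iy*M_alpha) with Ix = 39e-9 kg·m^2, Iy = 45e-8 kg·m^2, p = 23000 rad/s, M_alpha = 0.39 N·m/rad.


Sg = Ix^2 * p^2 / (4 * Iy * M_alpha) = (39e-9)^2 * 23000^2 / (4 * 45e-8 * 0.39) = 1.146

1.146


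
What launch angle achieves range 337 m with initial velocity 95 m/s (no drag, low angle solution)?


sin(2*theta) = R*g/v0^2 = 337*9.81/95^2 = 0.366312, theta = arcsin(0.366312)/2 = 10.74°

10.74 degrees


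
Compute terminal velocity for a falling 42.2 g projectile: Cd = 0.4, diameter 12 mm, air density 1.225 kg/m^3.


A = pi*(d/2)^2 = pi*(12/2000)^2 = 1.13097e-04 m^2
vt = sqrt(2mg/(Cd*rho*A)) = sqrt(2*0.0422*9.81/(0.4 * 1.225 * 1.13097e-04)) = 122.2 m/s

122.2 m/s


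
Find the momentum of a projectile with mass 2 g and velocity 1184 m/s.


p = m*v = 0.002*1184 = 2.368 kg·m/s

2.368 kg·m/s


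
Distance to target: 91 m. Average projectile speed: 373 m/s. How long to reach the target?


t = d/v = 91/373 = 0.244 s

0.244 s


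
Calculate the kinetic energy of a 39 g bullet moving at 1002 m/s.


E = 0.5*m*v^2 = 0.5*0.039*1002^2 = 19578 J

19578 J


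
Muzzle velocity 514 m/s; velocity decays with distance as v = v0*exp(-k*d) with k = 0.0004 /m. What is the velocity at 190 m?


v = v0*exp(-k*d) = 514*exp(-0.0004*190) = 476.4 m/s

476.4 m/s


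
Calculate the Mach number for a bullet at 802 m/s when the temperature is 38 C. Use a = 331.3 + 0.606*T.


a = 331.3 + 0.606*(38) = 354.328 m/s
M = v/a = 802/354.328 = 2.263

2.263


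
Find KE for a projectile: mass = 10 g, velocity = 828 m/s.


E = 0.5*m*v^2 = 0.5*0.01*828^2 = 3428 J

3428 J


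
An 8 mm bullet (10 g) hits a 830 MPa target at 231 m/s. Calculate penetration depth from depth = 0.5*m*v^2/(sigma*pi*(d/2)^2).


A = pi*(d/2)^2 = pi*(8/2)^2 = 50.2655 mm^2
E = 0.5*m*v^2 = 0.5*0.01*231^2 = 266.805 J
depth = E/(sigma*A) = 266.805 J / (830 MPa * 50.2655 mm^2) = 266.805/(830 * 50.2655) m = 0.00639508 m ≈ 6.395 mm

6.395 mm


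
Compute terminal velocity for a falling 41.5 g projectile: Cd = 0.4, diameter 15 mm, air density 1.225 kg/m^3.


A = pi*(d/2)^2 = pi*(15/2000)^2 = 1.76715e-04 m^2
vt = sqrt(2mg/(Cd*rho*A)) = sqrt(2*0.0415*9.81/(0.4 * 1.225 * 1.76715e-04)) = 96.97 m/s

96.97 m/s


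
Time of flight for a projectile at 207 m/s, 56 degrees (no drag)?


T = 2*v0*sin(theta)/g = 2*207*sin(56°)/9.81 = 34.99 s

34.99 s


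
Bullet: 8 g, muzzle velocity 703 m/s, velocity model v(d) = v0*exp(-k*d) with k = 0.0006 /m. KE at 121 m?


v = v0*exp(-k*d) = 703*exp(-0.0006*121) = 653.771 m/s
E = 0.5*m*v^2 = 0.5*0.008*653.771^2 = 1710 J

1710 J


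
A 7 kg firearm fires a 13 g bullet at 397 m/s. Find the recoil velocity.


v_recoil = m_p * v_p / m_gun = 0.013 * 397 / 7 = 0.7373 m/s

0.7373 m/s


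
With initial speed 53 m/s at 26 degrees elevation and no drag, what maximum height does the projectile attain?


H = (v0*sin(theta))^2 / (2g) = (53*sin(26°))^2 / (2*9.81) = 27.51 m

27.51 m


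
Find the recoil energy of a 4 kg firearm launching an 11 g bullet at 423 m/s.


v_r = m_p*v_p/m_gun = 0.011*423/4 = 1.16325 m/s, E_r = 0.5*m_gun*v_r^2 = 0.5*4*1.16325^2 = 2.706 J

2.706 J


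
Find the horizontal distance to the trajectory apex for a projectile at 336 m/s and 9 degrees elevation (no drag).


R = v0^2*sin(2*theta)/g = 336^2*sin(2*9°)/9.81 = 3556.25 m
apex_dist = R/2 = 3556.25/2 = 1778 m

1778 m


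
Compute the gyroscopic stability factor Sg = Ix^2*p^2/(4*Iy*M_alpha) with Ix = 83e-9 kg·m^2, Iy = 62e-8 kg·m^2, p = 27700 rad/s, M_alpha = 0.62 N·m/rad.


Sg = Ix^2 * p^2 / (4 * Iy * M_alpha) = (83e-9)^2 * 27700^2 / (4 * 62e-8 * 0.62) = 3.438

3.438
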